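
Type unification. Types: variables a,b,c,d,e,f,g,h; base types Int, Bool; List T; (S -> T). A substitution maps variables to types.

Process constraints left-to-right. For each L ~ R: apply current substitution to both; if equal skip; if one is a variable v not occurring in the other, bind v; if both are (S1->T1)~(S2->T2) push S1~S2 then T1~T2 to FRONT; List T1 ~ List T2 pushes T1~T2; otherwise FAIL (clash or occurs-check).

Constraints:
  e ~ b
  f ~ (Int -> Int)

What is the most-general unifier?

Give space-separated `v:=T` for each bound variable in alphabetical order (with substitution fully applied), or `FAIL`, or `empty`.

step 1: unify e ~ b  [subst: {-} | 1 pending]
  bind e := b
step 2: unify f ~ (Int -> Int)  [subst: {e:=b} | 0 pending]
  bind f := (Int -> Int)

Answer: e:=b f:=(Int -> Int)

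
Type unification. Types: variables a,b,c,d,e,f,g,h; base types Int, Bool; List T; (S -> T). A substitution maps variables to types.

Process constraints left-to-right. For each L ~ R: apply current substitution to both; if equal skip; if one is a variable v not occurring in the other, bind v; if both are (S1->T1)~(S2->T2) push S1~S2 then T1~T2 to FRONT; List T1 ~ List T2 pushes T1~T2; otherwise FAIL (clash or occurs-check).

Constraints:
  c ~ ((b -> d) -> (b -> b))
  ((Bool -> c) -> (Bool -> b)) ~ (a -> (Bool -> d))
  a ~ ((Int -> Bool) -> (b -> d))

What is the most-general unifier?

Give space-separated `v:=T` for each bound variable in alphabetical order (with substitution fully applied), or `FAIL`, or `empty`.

step 1: unify c ~ ((b -> d) -> (b -> b))  [subst: {-} | 2 pending]
  bind c := ((b -> d) -> (b -> b))
step 2: unify ((Bool -> ((b -> d) -> (b -> b))) -> (Bool -> b)) ~ (a -> (Bool -> d))  [subst: {c:=((b -> d) -> (b -> b))} | 1 pending]
  -> decompose arrow: push (Bool -> ((b -> d) -> (b -> b)))~a, (Bool -> b)~(Bool -> d)
step 3: unify (Bool -> ((b -> d) -> (b -> b))) ~ a  [subst: {c:=((b -> d) -> (b -> b))} | 2 pending]
  bind a := (Bool -> ((b -> d) -> (b -> b)))
step 4: unify (Bool -> b) ~ (Bool -> d)  [subst: {c:=((b -> d) -> (b -> b)), a:=(Bool -> ((b -> d) -> (b -> b)))} | 1 pending]
  -> decompose arrow: push Bool~Bool, b~d
step 5: unify Bool ~ Bool  [subst: {c:=((b -> d) -> (b -> b)), a:=(Bool -> ((b -> d) -> (b -> b)))} | 2 pending]
  -> identical, skip
step 6: unify b ~ d  [subst: {c:=((b -> d) -> (b -> b)), a:=(Bool -> ((b -> d) -> (b -> b)))} | 1 pending]
  bind b := d
step 7: unify (Bool -> ((d -> d) -> (d -> d))) ~ ((Int -> Bool) -> (d -> d))  [subst: {c:=((b -> d) -> (b -> b)), a:=(Bool -> ((b -> d) -> (b -> b))), b:=d} | 0 pending]
  -> decompose arrow: push Bool~(Int -> Bool), ((d -> d) -> (d -> d))~(d -> d)
step 8: unify Bool ~ (Int -> Bool)  [subst: {c:=((b -> d) -> (b -> b)), a:=(Bool -> ((b -> d) -> (b -> b))), b:=d} | 1 pending]
  clash: Bool vs (Int -> Bool)

Answer: FAIL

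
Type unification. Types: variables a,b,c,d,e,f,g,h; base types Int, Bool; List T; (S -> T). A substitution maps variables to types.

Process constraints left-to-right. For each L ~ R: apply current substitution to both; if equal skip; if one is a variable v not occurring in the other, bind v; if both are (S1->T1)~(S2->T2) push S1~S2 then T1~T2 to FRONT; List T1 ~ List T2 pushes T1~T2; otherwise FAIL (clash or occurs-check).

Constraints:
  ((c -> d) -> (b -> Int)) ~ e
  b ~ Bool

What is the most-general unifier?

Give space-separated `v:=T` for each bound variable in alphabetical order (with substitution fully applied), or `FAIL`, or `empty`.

step 1: unify ((c -> d) -> (b -> Int)) ~ e  [subst: {-} | 1 pending]
  bind e := ((c -> d) -> (b -> Int))
step 2: unify b ~ Bool  [subst: {e:=((c -> d) -> (b -> Int))} | 0 pending]
  bind b := Bool

Answer: b:=Bool e:=((c -> d) -> (Bool -> Int))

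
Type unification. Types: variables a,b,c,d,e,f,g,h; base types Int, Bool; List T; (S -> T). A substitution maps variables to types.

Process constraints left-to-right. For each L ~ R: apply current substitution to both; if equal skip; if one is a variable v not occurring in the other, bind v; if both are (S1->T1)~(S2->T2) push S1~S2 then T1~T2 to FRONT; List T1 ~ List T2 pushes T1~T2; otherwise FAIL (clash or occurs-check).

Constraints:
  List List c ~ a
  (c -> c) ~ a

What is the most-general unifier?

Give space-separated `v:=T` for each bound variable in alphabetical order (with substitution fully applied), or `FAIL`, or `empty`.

Answer: FAIL

Derivation:
step 1: unify List List c ~ a  [subst: {-} | 1 pending]
  bind a := List List c
step 2: unify (c -> c) ~ List List c  [subst: {a:=List List c} | 0 pending]
  clash: (c -> c) vs List List c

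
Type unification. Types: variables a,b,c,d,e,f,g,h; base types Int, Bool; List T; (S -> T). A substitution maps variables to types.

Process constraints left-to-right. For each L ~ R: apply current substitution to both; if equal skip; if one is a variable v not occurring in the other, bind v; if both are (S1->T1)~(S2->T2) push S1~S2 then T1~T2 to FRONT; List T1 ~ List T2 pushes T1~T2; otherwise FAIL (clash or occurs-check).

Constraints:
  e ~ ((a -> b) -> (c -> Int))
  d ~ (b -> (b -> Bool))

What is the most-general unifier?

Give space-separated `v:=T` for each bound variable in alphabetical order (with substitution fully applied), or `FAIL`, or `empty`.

Answer: d:=(b -> (b -> Bool)) e:=((a -> b) -> (c -> Int))

Derivation:
step 1: unify e ~ ((a -> b) -> (c -> Int))  [subst: {-} | 1 pending]
  bind e := ((a -> b) -> (c -> Int))
step 2: unify d ~ (b -> (b -> Bool))  [subst: {e:=((a -> b) -> (c -> Int))} | 0 pending]
  bind d := (b -> (b -> Bool))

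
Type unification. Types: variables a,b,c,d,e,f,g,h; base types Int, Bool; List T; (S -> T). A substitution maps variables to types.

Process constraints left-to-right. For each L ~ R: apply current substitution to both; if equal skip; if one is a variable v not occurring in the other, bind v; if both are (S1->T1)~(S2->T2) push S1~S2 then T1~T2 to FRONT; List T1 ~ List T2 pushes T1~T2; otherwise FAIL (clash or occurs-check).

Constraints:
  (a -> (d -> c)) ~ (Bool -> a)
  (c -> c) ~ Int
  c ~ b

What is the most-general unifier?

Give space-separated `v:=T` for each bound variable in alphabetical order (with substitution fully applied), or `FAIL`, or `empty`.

step 1: unify (a -> (d -> c)) ~ (Bool -> a)  [subst: {-} | 2 pending]
  -> decompose arrow: push a~Bool, (d -> c)~a
step 2: unify a ~ Bool  [subst: {-} | 3 pending]
  bind a := Bool
step 3: unify (d -> c) ~ Bool  [subst: {a:=Bool} | 2 pending]
  clash: (d -> c) vs Bool

Answer: FAIL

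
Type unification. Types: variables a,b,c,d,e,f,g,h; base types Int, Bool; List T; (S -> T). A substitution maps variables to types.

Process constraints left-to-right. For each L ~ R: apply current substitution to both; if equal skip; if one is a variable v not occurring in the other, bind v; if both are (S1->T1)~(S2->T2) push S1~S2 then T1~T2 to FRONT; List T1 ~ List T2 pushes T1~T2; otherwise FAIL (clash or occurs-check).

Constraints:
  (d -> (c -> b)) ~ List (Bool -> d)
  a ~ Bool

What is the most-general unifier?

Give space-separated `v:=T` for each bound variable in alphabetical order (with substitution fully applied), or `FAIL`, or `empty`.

step 1: unify (d -> (c -> b)) ~ List (Bool -> d)  [subst: {-} | 1 pending]
  clash: (d -> (c -> b)) vs List (Bool -> d)

Answer: FAIL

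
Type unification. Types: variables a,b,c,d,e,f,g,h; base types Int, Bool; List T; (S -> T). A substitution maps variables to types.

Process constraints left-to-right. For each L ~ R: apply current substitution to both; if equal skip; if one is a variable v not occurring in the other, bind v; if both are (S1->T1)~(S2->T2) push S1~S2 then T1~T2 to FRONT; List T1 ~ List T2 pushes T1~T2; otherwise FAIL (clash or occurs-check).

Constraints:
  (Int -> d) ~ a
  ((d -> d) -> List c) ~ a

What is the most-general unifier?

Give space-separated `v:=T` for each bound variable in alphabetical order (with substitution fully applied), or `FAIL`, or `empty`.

Answer: FAIL

Derivation:
step 1: unify (Int -> d) ~ a  [subst: {-} | 1 pending]
  bind a := (Int -> d)
step 2: unify ((d -> d) -> List c) ~ (Int -> d)  [subst: {a:=(Int -> d)} | 0 pending]
  -> decompose arrow: push (d -> d)~Int, List c~d
step 3: unify (d -> d) ~ Int  [subst: {a:=(Int -> d)} | 1 pending]
  clash: (d -> d) vs Int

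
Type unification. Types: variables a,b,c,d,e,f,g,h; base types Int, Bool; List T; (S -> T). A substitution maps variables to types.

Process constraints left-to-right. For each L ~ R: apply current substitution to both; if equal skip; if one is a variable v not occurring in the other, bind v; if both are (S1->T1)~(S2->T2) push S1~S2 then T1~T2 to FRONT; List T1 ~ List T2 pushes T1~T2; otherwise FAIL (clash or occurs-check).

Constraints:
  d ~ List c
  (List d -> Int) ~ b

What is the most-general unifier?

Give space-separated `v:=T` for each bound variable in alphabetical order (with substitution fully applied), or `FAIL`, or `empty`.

step 1: unify d ~ List c  [subst: {-} | 1 pending]
  bind d := List c
step 2: unify (List List c -> Int) ~ b  [subst: {d:=List c} | 0 pending]
  bind b := (List List c -> Int)

Answer: b:=(List List c -> Int) d:=List c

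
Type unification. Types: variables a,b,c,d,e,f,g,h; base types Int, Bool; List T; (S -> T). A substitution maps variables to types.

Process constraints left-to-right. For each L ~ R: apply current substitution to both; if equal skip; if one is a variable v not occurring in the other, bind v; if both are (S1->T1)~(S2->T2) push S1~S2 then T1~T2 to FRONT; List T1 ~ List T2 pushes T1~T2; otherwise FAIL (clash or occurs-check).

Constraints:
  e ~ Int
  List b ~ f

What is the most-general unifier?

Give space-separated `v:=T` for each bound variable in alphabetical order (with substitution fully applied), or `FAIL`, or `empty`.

step 1: unify e ~ Int  [subst: {-} | 1 pending]
  bind e := Int
step 2: unify List b ~ f  [subst: {e:=Int} | 0 pending]
  bind f := List b

Answer: e:=Int f:=List b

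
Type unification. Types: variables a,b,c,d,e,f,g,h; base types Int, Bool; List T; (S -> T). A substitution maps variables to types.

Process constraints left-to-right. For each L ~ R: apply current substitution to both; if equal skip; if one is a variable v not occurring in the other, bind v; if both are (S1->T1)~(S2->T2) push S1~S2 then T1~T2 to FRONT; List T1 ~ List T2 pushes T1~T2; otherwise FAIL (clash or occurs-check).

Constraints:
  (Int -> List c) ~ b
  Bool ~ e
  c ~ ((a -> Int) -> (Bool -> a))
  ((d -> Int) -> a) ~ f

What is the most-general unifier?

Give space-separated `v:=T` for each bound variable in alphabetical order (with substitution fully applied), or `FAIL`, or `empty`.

step 1: unify (Int -> List c) ~ b  [subst: {-} | 3 pending]
  bind b := (Int -> List c)
step 2: unify Bool ~ e  [subst: {b:=(Int -> List c)} | 2 pending]
  bind e := Bool
step 3: unify c ~ ((a -> Int) -> (Bool -> a))  [subst: {b:=(Int -> List c), e:=Bool} | 1 pending]
  bind c := ((a -> Int) -> (Bool -> a))
step 4: unify ((d -> Int) -> a) ~ f  [subst: {b:=(Int -> List c), e:=Bool, c:=((a -> Int) -> (Bool -> a))} | 0 pending]
  bind f := ((d -> Int) -> a)

Answer: b:=(Int -> List ((a -> Int) -> (Bool -> a))) c:=((a -> Int) -> (Bool -> a)) e:=Bool f:=((d -> Int) -> a)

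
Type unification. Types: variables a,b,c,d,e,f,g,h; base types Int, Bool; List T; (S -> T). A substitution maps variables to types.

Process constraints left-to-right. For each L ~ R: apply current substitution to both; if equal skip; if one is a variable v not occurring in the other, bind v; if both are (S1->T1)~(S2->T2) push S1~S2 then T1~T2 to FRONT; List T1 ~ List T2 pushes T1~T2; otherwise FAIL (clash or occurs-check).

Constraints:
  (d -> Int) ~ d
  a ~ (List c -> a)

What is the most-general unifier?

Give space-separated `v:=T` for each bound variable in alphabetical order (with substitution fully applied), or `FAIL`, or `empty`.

Answer: FAIL

Derivation:
step 1: unify (d -> Int) ~ d  [subst: {-} | 1 pending]
  occurs-check fail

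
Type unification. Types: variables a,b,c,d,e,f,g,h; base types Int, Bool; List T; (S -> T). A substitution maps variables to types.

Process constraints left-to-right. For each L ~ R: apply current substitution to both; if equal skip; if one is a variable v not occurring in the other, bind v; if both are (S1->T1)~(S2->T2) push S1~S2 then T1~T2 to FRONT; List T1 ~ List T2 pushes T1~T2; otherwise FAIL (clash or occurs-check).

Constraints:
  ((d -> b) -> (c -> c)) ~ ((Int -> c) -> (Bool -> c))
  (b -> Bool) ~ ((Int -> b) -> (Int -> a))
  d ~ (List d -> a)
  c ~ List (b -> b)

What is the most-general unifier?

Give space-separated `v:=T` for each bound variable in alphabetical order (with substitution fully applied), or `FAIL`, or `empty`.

Answer: FAIL

Derivation:
step 1: unify ((d -> b) -> (c -> c)) ~ ((Int -> c) -> (Bool -> c))  [subst: {-} | 3 pending]
  -> decompose arrow: push (d -> b)~(Int -> c), (c -> c)~(Bool -> c)
step 2: unify (d -> b) ~ (Int -> c)  [subst: {-} | 4 pending]
  -> decompose arrow: push d~Int, b~c
step 3: unify d ~ Int  [subst: {-} | 5 pending]
  bind d := Int
step 4: unify b ~ c  [subst: {d:=Int} | 4 pending]
  bind b := c
step 5: unify (c -> c) ~ (Bool -> c)  [subst: {d:=Int, b:=c} | 3 pending]
  -> decompose arrow: push c~Bool, c~c
step 6: unify c ~ Bool  [subst: {d:=Int, b:=c} | 4 pending]
  bind c := Bool
step 7: unify Bool ~ Bool  [subst: {d:=Int, b:=c, c:=Bool} | 3 pending]
  -> identical, skip
step 8: unify (Bool -> Bool) ~ ((Int -> Bool) -> (Int -> a))  [subst: {d:=Int, b:=c, c:=Bool} | 2 pending]
  -> decompose arrow: push Bool~(Int -> Bool), Bool~(Int -> a)
step 9: unify Bool ~ (Int -> Bool)  [subst: {d:=Int, b:=c, c:=Bool} | 3 pending]
  clash: Bool vs (Int -> Bool)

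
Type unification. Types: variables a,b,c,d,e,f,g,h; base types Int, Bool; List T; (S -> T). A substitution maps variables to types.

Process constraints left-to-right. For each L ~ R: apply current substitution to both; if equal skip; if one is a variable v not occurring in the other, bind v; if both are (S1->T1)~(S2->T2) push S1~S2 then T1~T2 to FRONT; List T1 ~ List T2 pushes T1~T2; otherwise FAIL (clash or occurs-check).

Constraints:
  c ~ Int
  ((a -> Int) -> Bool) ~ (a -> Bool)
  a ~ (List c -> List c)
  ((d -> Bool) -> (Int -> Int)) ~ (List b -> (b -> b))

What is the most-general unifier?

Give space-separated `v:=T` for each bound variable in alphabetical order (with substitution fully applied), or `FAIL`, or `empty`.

Answer: FAIL

Derivation:
step 1: unify c ~ Int  [subst: {-} | 3 pending]
  bind c := Int
step 2: unify ((a -> Int) -> Bool) ~ (a -> Bool)  [subst: {c:=Int} | 2 pending]
  -> decompose arrow: push (a -> Int)~a, Bool~Bool
step 3: unify (a -> Int) ~ a  [subst: {c:=Int} | 3 pending]
  occurs-check fail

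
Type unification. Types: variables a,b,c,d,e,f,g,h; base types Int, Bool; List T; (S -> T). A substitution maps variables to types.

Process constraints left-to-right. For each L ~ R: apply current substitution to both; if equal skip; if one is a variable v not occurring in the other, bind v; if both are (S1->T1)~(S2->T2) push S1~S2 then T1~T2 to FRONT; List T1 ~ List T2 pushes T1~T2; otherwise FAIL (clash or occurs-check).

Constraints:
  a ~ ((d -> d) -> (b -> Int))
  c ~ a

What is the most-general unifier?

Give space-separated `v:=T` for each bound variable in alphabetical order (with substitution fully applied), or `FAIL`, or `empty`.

Answer: a:=((d -> d) -> (b -> Int)) c:=((d -> d) -> (b -> Int))

Derivation:
step 1: unify a ~ ((d -> d) -> (b -> Int))  [subst: {-} | 1 pending]
  bind a := ((d -> d) -> (b -> Int))
step 2: unify c ~ ((d -> d) -> (b -> Int))  [subst: {a:=((d -> d) -> (b -> Int))} | 0 pending]
  bind c := ((d -> d) -> (b -> Int))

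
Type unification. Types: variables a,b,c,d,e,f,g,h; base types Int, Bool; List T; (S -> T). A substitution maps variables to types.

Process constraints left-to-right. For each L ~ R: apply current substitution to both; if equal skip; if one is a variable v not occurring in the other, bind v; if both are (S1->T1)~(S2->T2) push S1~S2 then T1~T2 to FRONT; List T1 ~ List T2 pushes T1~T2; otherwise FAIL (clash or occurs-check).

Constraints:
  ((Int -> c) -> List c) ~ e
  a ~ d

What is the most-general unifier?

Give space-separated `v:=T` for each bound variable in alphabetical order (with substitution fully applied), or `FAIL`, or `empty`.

Answer: a:=d e:=((Int -> c) -> List c)

Derivation:
step 1: unify ((Int -> c) -> List c) ~ e  [subst: {-} | 1 pending]
  bind e := ((Int -> c) -> List c)
step 2: unify a ~ d  [subst: {e:=((Int -> c) -> List c)} | 0 pending]
  bind a := d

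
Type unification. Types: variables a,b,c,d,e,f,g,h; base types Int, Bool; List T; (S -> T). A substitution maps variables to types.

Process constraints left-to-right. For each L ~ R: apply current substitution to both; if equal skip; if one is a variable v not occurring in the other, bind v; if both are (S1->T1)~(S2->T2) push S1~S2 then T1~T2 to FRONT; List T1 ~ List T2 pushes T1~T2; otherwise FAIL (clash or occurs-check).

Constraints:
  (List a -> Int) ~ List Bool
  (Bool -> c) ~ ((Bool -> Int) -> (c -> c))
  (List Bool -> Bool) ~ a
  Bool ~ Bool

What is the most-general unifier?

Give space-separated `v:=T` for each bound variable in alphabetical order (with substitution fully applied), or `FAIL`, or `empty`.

step 1: unify (List a -> Int) ~ List Bool  [subst: {-} | 3 pending]
  clash: (List a -> Int) vs List Bool

Answer: FAIL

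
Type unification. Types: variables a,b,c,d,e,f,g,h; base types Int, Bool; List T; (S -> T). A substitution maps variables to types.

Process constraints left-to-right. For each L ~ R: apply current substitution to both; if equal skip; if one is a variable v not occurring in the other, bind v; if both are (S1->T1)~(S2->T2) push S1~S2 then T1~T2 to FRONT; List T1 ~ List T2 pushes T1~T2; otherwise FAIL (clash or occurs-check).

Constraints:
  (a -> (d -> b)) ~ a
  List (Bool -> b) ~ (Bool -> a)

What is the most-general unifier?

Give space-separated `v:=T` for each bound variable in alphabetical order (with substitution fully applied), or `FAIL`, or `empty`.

Answer: FAIL

Derivation:
step 1: unify (a -> (d -> b)) ~ a  [subst: {-} | 1 pending]
  occurs-check fail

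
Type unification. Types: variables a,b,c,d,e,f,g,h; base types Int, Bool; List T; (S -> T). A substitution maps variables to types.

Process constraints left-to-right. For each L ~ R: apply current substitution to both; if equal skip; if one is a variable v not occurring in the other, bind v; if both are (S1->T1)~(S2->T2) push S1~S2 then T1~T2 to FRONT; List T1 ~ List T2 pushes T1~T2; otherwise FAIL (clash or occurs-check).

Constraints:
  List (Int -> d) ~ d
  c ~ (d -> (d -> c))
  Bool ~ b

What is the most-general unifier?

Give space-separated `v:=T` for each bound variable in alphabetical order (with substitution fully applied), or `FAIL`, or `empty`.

Answer: FAIL

Derivation:
step 1: unify List (Int -> d) ~ d  [subst: {-} | 2 pending]
  occurs-check fail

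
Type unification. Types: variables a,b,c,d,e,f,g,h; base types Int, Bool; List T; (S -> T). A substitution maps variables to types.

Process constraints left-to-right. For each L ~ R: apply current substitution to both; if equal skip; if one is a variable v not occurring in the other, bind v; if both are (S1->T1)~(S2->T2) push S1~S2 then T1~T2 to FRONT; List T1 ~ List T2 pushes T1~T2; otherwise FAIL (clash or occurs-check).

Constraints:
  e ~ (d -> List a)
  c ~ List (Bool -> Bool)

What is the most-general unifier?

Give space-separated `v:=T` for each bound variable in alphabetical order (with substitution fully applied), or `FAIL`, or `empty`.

step 1: unify e ~ (d -> List a)  [subst: {-} | 1 pending]
  bind e := (d -> List a)
step 2: unify c ~ List (Bool -> Bool)  [subst: {e:=(d -> List a)} | 0 pending]
  bind c := List (Bool -> Bool)

Answer: c:=List (Bool -> Bool) e:=(d -> List a)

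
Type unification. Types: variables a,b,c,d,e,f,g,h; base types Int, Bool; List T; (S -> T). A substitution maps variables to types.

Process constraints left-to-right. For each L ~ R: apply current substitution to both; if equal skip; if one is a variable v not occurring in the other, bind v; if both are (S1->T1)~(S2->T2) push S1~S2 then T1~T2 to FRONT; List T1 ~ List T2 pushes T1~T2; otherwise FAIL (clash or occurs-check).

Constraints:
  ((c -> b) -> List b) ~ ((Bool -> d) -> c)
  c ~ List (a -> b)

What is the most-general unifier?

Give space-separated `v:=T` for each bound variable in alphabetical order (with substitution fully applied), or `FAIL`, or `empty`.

Answer: FAIL

Derivation:
step 1: unify ((c -> b) -> List b) ~ ((Bool -> d) -> c)  [subst: {-} | 1 pending]
  -> decompose arrow: push (c -> b)~(Bool -> d), List b~c
step 2: unify (c -> b) ~ (Bool -> d)  [subst: {-} | 2 pending]
  -> decompose arrow: push c~Bool, b~d
step 3: unify c ~ Bool  [subst: {-} | 3 pending]
  bind c := Bool
step 4: unify b ~ d  [subst: {c:=Bool} | 2 pending]
  bind b := d
step 5: unify List d ~ Bool  [subst: {c:=Bool, b:=d} | 1 pending]
  clash: List d vs Bool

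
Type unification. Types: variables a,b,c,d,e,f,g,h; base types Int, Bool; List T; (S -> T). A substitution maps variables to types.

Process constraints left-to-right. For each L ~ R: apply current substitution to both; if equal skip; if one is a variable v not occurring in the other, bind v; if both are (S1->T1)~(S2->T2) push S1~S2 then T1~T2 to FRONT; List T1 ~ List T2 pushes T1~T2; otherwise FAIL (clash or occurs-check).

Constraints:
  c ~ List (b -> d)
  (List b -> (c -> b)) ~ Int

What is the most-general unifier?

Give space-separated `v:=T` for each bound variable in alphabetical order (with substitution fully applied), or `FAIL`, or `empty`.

Answer: FAIL

Derivation:
step 1: unify c ~ List (b -> d)  [subst: {-} | 1 pending]
  bind c := List (b -> d)
step 2: unify (List b -> (List (b -> d) -> b)) ~ Int  [subst: {c:=List (b -> d)} | 0 pending]
  clash: (List b -> (List (b -> d) -> b)) vs Int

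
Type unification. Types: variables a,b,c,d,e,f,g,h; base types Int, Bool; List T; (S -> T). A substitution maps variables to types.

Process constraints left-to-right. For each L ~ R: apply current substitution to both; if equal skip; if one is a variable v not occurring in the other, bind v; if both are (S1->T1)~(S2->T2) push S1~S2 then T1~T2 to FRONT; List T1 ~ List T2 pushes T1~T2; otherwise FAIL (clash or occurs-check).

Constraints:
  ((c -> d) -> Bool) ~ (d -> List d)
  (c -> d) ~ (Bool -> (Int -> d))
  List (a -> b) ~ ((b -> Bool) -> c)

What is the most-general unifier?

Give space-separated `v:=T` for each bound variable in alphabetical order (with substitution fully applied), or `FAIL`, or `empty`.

step 1: unify ((c -> d) -> Bool) ~ (d -> List d)  [subst: {-} | 2 pending]
  -> decompose arrow: push (c -> d)~d, Bool~List d
step 2: unify (c -> d) ~ d  [subst: {-} | 3 pending]
  occurs-check fail

Answer: FAIL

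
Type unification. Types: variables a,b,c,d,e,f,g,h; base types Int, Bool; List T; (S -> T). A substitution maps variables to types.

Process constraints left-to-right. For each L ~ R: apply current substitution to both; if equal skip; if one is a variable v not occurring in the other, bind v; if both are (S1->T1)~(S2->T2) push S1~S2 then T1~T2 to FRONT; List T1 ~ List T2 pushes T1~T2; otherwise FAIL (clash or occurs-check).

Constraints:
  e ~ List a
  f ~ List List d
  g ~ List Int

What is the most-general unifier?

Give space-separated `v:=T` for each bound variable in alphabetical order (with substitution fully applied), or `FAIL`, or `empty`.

Answer: e:=List a f:=List List d g:=List Int

Derivation:
step 1: unify e ~ List a  [subst: {-} | 2 pending]
  bind e := List a
step 2: unify f ~ List List d  [subst: {e:=List a} | 1 pending]
  bind f := List List d
step 3: unify g ~ List Int  [subst: {e:=List a, f:=List List d} | 0 pending]
  bind g := List Int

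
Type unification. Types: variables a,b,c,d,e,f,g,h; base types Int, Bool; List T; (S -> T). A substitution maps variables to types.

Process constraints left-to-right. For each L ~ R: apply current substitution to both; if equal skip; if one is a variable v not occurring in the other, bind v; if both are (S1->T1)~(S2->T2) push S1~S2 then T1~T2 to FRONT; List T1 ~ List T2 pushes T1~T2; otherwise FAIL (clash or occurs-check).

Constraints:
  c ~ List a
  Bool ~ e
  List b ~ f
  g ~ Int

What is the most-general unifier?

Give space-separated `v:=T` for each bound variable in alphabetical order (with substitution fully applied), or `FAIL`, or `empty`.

step 1: unify c ~ List a  [subst: {-} | 3 pending]
  bind c := List a
step 2: unify Bool ~ e  [subst: {c:=List a} | 2 pending]
  bind e := Bool
step 3: unify List b ~ f  [subst: {c:=List a, e:=Bool} | 1 pending]
  bind f := List b
step 4: unify g ~ Int  [subst: {c:=List a, e:=Bool, f:=List b} | 0 pending]
  bind g := Int

Answer: c:=List a e:=Bool f:=List b g:=Int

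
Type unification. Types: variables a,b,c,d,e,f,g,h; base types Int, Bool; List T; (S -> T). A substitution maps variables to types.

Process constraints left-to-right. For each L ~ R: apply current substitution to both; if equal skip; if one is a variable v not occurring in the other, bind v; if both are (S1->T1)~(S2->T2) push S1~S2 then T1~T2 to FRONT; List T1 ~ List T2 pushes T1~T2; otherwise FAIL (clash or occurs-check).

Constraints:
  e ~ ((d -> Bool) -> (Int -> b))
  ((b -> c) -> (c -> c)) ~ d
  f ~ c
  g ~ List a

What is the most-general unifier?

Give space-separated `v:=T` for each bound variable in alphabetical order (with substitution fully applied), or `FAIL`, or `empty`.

Answer: d:=((b -> c) -> (c -> c)) e:=((((b -> c) -> (c -> c)) -> Bool) -> (Int -> b)) f:=c g:=List a

Derivation:
step 1: unify e ~ ((d -> Bool) -> (Int -> b))  [subst: {-} | 3 pending]
  bind e := ((d -> Bool) -> (Int -> b))
step 2: unify ((b -> c) -> (c -> c)) ~ d  [subst: {e:=((d -> Bool) -> (Int -> b))} | 2 pending]
  bind d := ((b -> c) -> (c -> c))
step 3: unify f ~ c  [subst: {e:=((d -> Bool) -> (Int -> b)), d:=((b -> c) -> (c -> c))} | 1 pending]
  bind f := c
step 4: unify g ~ List a  [subst: {e:=((d -> Bool) -> (Int -> b)), d:=((b -> c) -> (c -> c)), f:=c} | 0 pending]
  bind g := List a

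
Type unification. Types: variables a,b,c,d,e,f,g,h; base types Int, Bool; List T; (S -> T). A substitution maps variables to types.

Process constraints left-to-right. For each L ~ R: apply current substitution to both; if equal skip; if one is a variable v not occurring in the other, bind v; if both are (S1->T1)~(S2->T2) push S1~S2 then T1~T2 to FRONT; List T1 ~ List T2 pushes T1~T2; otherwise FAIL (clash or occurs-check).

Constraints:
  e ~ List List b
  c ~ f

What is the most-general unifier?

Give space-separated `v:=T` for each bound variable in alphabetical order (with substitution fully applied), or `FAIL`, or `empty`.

step 1: unify e ~ List List b  [subst: {-} | 1 pending]
  bind e := List List b
step 2: unify c ~ f  [subst: {e:=List List b} | 0 pending]
  bind c := f

Answer: c:=f e:=List List b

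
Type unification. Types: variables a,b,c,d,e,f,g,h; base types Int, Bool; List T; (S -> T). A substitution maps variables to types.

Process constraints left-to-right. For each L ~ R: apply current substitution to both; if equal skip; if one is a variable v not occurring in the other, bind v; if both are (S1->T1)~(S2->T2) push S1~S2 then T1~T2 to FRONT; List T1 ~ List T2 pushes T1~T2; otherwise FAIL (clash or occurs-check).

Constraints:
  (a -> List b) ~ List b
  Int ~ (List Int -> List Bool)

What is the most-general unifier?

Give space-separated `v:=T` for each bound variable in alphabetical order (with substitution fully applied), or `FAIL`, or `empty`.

Answer: FAIL

Derivation:
step 1: unify (a -> List b) ~ List b  [subst: {-} | 1 pending]
  clash: (a -> List b) vs List b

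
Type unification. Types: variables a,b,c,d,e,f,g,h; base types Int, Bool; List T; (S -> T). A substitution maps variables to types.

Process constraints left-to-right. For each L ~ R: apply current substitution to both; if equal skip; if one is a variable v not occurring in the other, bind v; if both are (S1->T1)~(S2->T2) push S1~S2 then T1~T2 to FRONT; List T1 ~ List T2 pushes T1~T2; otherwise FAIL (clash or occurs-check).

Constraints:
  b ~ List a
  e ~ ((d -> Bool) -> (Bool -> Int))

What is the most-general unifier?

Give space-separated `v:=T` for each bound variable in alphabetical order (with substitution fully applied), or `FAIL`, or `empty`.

step 1: unify b ~ List a  [subst: {-} | 1 pending]
  bind b := List a
step 2: unify e ~ ((d -> Bool) -> (Bool -> Int))  [subst: {b:=List a} | 0 pending]
  bind e := ((d -> Bool) -> (Bool -> Int))

Answer: b:=List a e:=((d -> Bool) -> (Bool -> Int))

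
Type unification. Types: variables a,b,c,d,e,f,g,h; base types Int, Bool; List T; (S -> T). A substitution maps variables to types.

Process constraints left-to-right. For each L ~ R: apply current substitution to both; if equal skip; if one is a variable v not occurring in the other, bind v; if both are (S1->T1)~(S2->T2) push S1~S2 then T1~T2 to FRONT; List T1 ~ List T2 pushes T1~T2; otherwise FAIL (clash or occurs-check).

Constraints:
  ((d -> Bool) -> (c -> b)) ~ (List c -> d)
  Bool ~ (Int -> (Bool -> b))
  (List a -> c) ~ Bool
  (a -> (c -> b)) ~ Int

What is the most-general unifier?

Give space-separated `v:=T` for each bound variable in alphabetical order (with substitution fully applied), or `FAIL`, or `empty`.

Answer: FAIL

Derivation:
step 1: unify ((d -> Bool) -> (c -> b)) ~ (List c -> d)  [subst: {-} | 3 pending]
  -> decompose arrow: push (d -> Bool)~List c, (c -> b)~d
step 2: unify (d -> Bool) ~ List c  [subst: {-} | 4 pending]
  clash: (d -> Bool) vs List c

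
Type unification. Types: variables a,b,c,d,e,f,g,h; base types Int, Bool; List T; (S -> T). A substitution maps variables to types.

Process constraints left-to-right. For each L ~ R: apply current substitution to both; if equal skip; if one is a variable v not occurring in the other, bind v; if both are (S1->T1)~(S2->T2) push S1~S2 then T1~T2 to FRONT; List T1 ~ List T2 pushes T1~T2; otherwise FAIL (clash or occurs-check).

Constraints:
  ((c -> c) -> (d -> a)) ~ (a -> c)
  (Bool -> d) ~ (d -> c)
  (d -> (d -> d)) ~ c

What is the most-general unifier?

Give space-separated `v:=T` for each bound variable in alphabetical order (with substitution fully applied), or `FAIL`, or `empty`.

Answer: FAIL

Derivation:
step 1: unify ((c -> c) -> (d -> a)) ~ (a -> c)  [subst: {-} | 2 pending]
  -> decompose arrow: push (c -> c)~a, (d -> a)~c
step 2: unify (c -> c) ~ a  [subst: {-} | 3 pending]
  bind a := (c -> c)
step 3: unify (d -> (c -> c)) ~ c  [subst: {a:=(c -> c)} | 2 pending]
  occurs-check fail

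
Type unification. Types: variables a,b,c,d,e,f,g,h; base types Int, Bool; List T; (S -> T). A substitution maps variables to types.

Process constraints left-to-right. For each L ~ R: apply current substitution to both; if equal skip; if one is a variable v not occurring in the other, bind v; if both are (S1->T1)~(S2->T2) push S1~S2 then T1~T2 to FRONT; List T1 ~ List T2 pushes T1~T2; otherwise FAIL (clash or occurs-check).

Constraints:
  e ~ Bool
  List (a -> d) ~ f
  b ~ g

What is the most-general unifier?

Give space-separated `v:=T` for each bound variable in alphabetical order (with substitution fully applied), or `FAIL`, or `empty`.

step 1: unify e ~ Bool  [subst: {-} | 2 pending]
  bind e := Bool
step 2: unify List (a -> d) ~ f  [subst: {e:=Bool} | 1 pending]
  bind f := List (a -> d)
step 3: unify b ~ g  [subst: {e:=Bool, f:=List (a -> d)} | 0 pending]
  bind b := g

Answer: b:=g e:=Bool f:=List (a -> d)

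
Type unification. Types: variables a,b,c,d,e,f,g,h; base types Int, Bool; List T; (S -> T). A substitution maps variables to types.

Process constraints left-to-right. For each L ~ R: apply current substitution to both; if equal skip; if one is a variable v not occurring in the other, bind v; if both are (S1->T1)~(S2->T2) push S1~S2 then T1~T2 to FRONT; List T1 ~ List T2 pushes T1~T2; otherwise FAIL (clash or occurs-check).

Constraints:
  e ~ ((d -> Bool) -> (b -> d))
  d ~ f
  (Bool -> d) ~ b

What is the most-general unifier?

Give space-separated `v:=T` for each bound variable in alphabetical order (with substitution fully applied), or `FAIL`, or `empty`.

step 1: unify e ~ ((d -> Bool) -> (b -> d))  [subst: {-} | 2 pending]
  bind e := ((d -> Bool) -> (b -> d))
step 2: unify d ~ f  [subst: {e:=((d -> Bool) -> (b -> d))} | 1 pending]
  bind d := f
step 3: unify (Bool -> f) ~ b  [subst: {e:=((d -> Bool) -> (b -> d)), d:=f} | 0 pending]
  bind b := (Bool -> f)

Answer: b:=(Bool -> f) d:=f e:=((f -> Bool) -> ((Bool -> f) -> f))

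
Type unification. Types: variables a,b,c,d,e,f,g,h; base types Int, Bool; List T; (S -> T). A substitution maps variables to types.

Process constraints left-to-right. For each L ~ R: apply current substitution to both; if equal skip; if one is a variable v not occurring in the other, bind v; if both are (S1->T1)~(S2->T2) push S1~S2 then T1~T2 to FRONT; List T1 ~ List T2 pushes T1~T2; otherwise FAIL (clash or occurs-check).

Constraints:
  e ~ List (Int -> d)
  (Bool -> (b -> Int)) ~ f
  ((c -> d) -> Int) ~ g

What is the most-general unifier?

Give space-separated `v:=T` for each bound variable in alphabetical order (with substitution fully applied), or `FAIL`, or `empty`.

step 1: unify e ~ List (Int -> d)  [subst: {-} | 2 pending]
  bind e := List (Int -> d)
step 2: unify (Bool -> (b -> Int)) ~ f  [subst: {e:=List (Int -> d)} | 1 pending]
  bind f := (Bool -> (b -> Int))
step 3: unify ((c -> d) -> Int) ~ g  [subst: {e:=List (Int -> d), f:=(Bool -> (b -> Int))} | 0 pending]
  bind g := ((c -> d) -> Int)

Answer: e:=List (Int -> d) f:=(Bool -> (b -> Int)) g:=((c -> d) -> Int)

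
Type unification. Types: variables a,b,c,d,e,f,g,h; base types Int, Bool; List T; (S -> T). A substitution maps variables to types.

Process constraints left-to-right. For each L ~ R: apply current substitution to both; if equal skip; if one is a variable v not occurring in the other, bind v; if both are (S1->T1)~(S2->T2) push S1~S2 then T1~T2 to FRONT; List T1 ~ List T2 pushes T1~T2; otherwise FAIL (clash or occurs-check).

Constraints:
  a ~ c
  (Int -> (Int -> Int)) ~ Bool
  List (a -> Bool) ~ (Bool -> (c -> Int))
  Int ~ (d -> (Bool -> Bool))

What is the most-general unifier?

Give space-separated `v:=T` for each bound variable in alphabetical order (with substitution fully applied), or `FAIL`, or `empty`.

Answer: FAIL

Derivation:
step 1: unify a ~ c  [subst: {-} | 3 pending]
  bind a := c
step 2: unify (Int -> (Int -> Int)) ~ Bool  [subst: {a:=c} | 2 pending]
  clash: (Int -> (Int -> Int)) vs Bool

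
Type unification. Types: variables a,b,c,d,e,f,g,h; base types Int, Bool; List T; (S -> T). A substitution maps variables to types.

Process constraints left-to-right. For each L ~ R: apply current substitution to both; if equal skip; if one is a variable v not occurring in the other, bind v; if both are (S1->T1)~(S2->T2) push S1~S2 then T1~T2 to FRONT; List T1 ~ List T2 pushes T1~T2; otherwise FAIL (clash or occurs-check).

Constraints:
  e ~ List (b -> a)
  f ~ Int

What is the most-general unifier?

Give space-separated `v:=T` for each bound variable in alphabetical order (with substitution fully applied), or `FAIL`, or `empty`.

Answer: e:=List (b -> a) f:=Int

Derivation:
step 1: unify e ~ List (b -> a)  [subst: {-} | 1 pending]
  bind e := List (b -> a)
step 2: unify f ~ Int  [subst: {e:=List (b -> a)} | 0 pending]
  bind f := Int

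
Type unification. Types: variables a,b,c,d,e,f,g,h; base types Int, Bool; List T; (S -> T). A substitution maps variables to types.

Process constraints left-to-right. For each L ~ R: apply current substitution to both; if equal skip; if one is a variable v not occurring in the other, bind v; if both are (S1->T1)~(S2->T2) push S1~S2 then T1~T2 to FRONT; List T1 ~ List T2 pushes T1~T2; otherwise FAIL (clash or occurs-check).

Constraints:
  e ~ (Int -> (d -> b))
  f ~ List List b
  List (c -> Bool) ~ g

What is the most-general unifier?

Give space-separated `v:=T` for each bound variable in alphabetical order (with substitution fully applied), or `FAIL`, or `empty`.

Answer: e:=(Int -> (d -> b)) f:=List List b g:=List (c -> Bool)

Derivation:
step 1: unify e ~ (Int -> (d -> b))  [subst: {-} | 2 pending]
  bind e := (Int -> (d -> b))
step 2: unify f ~ List List b  [subst: {e:=(Int -> (d -> b))} | 1 pending]
  bind f := List List b
step 3: unify List (c -> Bool) ~ g  [subst: {e:=(Int -> (d -> b)), f:=List List b} | 0 pending]
  bind g := List (c -> Bool)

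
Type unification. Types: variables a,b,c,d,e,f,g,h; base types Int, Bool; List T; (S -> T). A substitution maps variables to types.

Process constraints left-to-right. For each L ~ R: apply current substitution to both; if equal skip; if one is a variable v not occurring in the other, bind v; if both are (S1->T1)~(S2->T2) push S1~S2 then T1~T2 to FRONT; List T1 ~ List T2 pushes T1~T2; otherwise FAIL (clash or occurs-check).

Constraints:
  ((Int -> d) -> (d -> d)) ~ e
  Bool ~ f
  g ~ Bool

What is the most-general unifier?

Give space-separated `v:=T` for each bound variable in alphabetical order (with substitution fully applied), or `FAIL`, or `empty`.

step 1: unify ((Int -> d) -> (d -> d)) ~ e  [subst: {-} | 2 pending]
  bind e := ((Int -> d) -> (d -> d))
step 2: unify Bool ~ f  [subst: {e:=((Int -> d) -> (d -> d))} | 1 pending]
  bind f := Bool
step 3: unify g ~ Bool  [subst: {e:=((Int -> d) -> (d -> d)), f:=Bool} | 0 pending]
  bind g := Bool

Answer: e:=((Int -> d) -> (d -> d)) f:=Bool g:=Bool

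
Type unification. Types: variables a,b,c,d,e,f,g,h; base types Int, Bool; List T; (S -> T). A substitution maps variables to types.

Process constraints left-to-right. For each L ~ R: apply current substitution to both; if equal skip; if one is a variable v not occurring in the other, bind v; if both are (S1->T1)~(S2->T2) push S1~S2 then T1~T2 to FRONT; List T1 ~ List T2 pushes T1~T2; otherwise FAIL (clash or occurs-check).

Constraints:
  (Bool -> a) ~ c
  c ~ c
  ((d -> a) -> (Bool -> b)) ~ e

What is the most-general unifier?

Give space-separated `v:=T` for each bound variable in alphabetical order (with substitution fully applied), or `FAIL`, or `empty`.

Answer: c:=(Bool -> a) e:=((d -> a) -> (Bool -> b))

Derivation:
step 1: unify (Bool -> a) ~ c  [subst: {-} | 2 pending]
  bind c := (Bool -> a)
step 2: unify (Bool -> a) ~ (Bool -> a)  [subst: {c:=(Bool -> a)} | 1 pending]
  -> identical, skip
step 3: unify ((d -> a) -> (Bool -> b)) ~ e  [subst: {c:=(Bool -> a)} | 0 pending]
  bind e := ((d -> a) -> (Bool -> b))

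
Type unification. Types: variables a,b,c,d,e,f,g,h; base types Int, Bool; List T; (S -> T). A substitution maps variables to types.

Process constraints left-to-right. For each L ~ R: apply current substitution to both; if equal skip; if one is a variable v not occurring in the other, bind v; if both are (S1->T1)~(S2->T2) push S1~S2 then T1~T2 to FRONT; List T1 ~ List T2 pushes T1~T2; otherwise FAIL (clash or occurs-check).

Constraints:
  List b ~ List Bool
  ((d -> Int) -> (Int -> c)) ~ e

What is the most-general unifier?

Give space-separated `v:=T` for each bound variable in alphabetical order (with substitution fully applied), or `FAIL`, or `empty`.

step 1: unify List b ~ List Bool  [subst: {-} | 1 pending]
  -> decompose List: push b~Bool
step 2: unify b ~ Bool  [subst: {-} | 1 pending]
  bind b := Bool
step 3: unify ((d -> Int) -> (Int -> c)) ~ e  [subst: {b:=Bool} | 0 pending]
  bind e := ((d -> Int) -> (Int -> c))

Answer: b:=Bool e:=((d -> Int) -> (Int -> c))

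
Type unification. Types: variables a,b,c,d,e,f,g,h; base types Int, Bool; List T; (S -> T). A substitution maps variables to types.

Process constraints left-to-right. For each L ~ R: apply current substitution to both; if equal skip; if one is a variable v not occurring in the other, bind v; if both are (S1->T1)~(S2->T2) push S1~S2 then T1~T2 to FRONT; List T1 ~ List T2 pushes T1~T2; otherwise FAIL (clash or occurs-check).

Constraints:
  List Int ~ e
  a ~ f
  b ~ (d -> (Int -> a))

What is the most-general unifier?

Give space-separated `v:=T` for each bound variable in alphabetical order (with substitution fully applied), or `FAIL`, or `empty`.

step 1: unify List Int ~ e  [subst: {-} | 2 pending]
  bind e := List Int
step 2: unify a ~ f  [subst: {e:=List Int} | 1 pending]
  bind a := f
step 3: unify b ~ (d -> (Int -> f))  [subst: {e:=List Int, a:=f} | 0 pending]
  bind b := (d -> (Int -> f))

Answer: a:=f b:=(d -> (Int -> f)) e:=List Int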